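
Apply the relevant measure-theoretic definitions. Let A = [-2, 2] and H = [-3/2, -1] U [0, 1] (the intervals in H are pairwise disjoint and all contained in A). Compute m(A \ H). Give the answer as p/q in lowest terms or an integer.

The ambient interval has length m(A) = 2 - (-2) = 4.
Since the holes are disjoint and sit inside A, by finite additivity
  m(H) = sum_i (b_i - a_i), and m(A \ H) = m(A) - m(H).
Computing the hole measures:
  m(H_1) = -1 - (-3/2) = 1/2.
  m(H_2) = 1 - 0 = 1.
Summed: m(H) = 1/2 + 1 = 3/2.
So m(A \ H) = 4 - 3/2 = 5/2.

5/2


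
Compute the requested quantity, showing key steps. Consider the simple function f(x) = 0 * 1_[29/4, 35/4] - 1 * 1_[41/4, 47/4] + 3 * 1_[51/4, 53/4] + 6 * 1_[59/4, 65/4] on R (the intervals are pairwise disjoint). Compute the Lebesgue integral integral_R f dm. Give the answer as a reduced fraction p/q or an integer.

For a simple function f = sum_i c_i * 1_{A_i} with disjoint A_i,
  integral f dm = sum_i c_i * m(A_i).
Lengths of the A_i:
  m(A_1) = 35/4 - 29/4 = 3/2.
  m(A_2) = 47/4 - 41/4 = 3/2.
  m(A_3) = 53/4 - 51/4 = 1/2.
  m(A_4) = 65/4 - 59/4 = 3/2.
Contributions c_i * m(A_i):
  (0) * (3/2) = 0.
  (-1) * (3/2) = -3/2.
  (3) * (1/2) = 3/2.
  (6) * (3/2) = 9.
Total: 0 - 3/2 + 3/2 + 9 = 9.

9


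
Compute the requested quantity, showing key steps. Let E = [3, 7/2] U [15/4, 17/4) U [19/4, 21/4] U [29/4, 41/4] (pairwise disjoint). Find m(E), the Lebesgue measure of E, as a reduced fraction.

For pairwise disjoint intervals, m(union_i I_i) = sum_i m(I_i),
and m is invariant under swapping open/closed endpoints (single points have measure 0).
So m(E) = sum_i (b_i - a_i).
  I_1 has length 7/2 - 3 = 1/2.
  I_2 has length 17/4 - 15/4 = 1/2.
  I_3 has length 21/4 - 19/4 = 1/2.
  I_4 has length 41/4 - 29/4 = 3.
Summing:
  m(E) = 1/2 + 1/2 + 1/2 + 3 = 9/2.

9/2


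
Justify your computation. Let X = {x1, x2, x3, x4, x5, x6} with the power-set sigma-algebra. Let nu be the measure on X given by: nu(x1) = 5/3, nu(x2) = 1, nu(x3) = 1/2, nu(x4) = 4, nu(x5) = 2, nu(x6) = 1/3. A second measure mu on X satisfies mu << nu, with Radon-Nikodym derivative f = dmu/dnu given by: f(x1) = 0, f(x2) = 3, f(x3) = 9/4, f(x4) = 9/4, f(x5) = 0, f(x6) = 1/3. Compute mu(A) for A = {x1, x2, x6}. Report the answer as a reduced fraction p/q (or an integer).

By the defining property of the Radon-Nikodym derivative, for every measurable set A,
  mu(A) = integral_A f dnu.
Since nu is a discrete measure concentrated on the atoms of X, the integral over A reduces to the sum
  mu(A) = sum_{x in A} f(x) * nu({x}).
Computing each term:
  x1: f(x1) * nu(x1) = 0 * 5/3 = 0.
  x2: f(x2) * nu(x2) = 3 * 1 = 3.
  x6: f(x6) * nu(x6) = 1/3 * 1/3 = 1/9.
Summing: mu(A) = 0 + 3 + 1/9 = 28/9.

28/9


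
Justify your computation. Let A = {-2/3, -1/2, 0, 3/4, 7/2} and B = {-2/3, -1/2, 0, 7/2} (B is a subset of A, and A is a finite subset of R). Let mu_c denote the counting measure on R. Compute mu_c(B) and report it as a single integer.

Counting measure assigns mu_c(E) = |E| (number of elements) when E is finite.
B has 4 element(s), so mu_c(B) = 4.

4


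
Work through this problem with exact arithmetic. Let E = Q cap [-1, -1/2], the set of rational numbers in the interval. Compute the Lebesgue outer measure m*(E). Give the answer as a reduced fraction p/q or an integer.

E = Q cap [-1, -1/2] is a subset of Q, which is countable. Enumerate Q = {q_1, q_2, ...}; for any eps > 0, cover q_k by the open interval (q_k - eps/2^(k+1), q_k + eps/2^(k+1)), of length eps/2^k. The total cover length is sum_{k>=1} eps/2^k = eps. Hence m*(E) <= m*(Q) <= eps for every eps > 0, and since outer measure is non-negative, m*(E) = 0.

0


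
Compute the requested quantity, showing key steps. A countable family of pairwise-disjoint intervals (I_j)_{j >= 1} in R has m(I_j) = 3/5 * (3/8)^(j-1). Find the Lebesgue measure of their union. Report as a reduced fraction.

By countable additivity of the Lebesgue measure on pairwise disjoint measurable sets,
  m(union_{j >= 1} I_j) = sum_{j >= 1} m(I_j) = sum_{j >= 1} a * r^(j-1),
  with a = 3/5 and r = 3/8.
Since 0 < r = 3/8 < 1, the geometric series converges:
  sum_{j >= 1} a * r^(j-1) = a / (1 - r).
  = 3/5 / (1 - 3/8)
  = 3/5 / (5/8)
  = 24/25.

24/25


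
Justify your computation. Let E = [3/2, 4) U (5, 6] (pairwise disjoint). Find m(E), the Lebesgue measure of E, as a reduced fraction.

For pairwise disjoint intervals, m(union_i I_i) = sum_i m(I_i),
and m is invariant under swapping open/closed endpoints (single points have measure 0).
So m(E) = sum_i (b_i - a_i).
  I_1 has length 4 - 3/2 = 5/2.
  I_2 has length 6 - 5 = 1.
Summing:
  m(E) = 5/2 + 1 = 7/2.

7/2


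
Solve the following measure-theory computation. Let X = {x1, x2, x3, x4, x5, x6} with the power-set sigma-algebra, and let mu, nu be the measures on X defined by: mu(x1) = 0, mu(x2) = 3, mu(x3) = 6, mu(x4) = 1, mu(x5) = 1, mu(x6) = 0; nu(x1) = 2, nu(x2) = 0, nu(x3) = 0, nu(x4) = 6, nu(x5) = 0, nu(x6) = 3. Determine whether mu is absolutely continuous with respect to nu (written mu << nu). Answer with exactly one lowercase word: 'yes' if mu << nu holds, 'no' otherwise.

mu << nu means: every nu-null measurable set is also mu-null; equivalently, for every atom x, if nu({x}) = 0 then mu({x}) = 0.
Checking each atom:
  x1: nu = 2 > 0 -> no constraint.
  x2: nu = 0, mu = 3 > 0 -> violates mu << nu.
  x3: nu = 0, mu = 6 > 0 -> violates mu << nu.
  x4: nu = 6 > 0 -> no constraint.
  x5: nu = 0, mu = 1 > 0 -> violates mu << nu.
  x6: nu = 3 > 0 -> no constraint.
The atom(s) x2, x3, x5 violate the condition (nu = 0 but mu > 0). Therefore mu is NOT absolutely continuous w.r.t. nu.

no


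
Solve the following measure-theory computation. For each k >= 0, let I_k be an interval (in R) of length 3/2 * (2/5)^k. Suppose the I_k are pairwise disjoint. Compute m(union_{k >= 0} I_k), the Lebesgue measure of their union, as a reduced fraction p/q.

By countable additivity of the Lebesgue measure on pairwise disjoint measurable sets,
  m(union_{k >= 0} I_k) = sum_{k >= 0} m(I_k) = sum_{k >= 0} a * r^k,
  with a = 3/2 and r = 2/5.
Since 0 < r = 2/5 < 1, the geometric series converges:
  sum_{k >= 0} a * r^k = a / (1 - r).
  = 3/2 / (1 - 2/5)
  = 3/2 / (3/5)
  = 5/2.

5/2


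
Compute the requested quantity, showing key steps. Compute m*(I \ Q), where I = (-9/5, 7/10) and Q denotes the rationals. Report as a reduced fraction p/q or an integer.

The interval I = (-9/5, 7/10) has m(I) = 7/10 - (-9/5) = 5/2 (endpoints are measure-zero, so open/closed/half-open agree). Write I = (I cap Q) u (I \ Q). The rationals in I are countable, so m*(I cap Q) = 0 (cover each rational by intervals whose total length is arbitrarily small). By countable subadditivity m*(I) <= m*(I cap Q) + m*(I \ Q), hence m*(I \ Q) >= m(I) = 5/2. The reverse inequality m*(I \ Q) <= m*(I) = 5/2 is trivial since (I \ Q) is a subset of I. Therefore m*(I \ Q) = 5/2.

5/2


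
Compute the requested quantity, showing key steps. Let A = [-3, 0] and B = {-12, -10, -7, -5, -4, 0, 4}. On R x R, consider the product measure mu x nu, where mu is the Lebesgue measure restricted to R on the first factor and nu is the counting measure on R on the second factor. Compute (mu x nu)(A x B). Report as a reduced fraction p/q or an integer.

For a measurable rectangle A x B, the product measure satisfies
  (mu x nu)(A x B) = mu(A) * nu(B).
  mu(A) = 3.
  nu(B) = 7.
  (mu x nu)(A x B) = 3 * 7 = 21.

21


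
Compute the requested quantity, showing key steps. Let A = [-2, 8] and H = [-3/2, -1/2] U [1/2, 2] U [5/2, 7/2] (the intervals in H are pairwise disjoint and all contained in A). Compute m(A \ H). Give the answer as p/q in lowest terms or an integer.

The ambient interval has length m(A) = 8 - (-2) = 10.
Since the holes are disjoint and sit inside A, by finite additivity
  m(H) = sum_i (b_i - a_i), and m(A \ H) = m(A) - m(H).
Computing the hole measures:
  m(H_1) = -1/2 - (-3/2) = 1.
  m(H_2) = 2 - 1/2 = 3/2.
  m(H_3) = 7/2 - 5/2 = 1.
Summed: m(H) = 1 + 3/2 + 1 = 7/2.
So m(A \ H) = 10 - 7/2 = 13/2.

13/2


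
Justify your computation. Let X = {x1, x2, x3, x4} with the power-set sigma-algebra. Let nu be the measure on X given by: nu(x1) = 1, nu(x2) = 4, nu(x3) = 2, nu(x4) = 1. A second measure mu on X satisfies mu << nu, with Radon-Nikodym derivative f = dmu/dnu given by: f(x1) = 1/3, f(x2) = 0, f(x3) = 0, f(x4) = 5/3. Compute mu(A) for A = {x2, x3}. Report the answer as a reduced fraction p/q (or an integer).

By the defining property of the Radon-Nikodym derivative, for every measurable set A,
  mu(A) = integral_A f dnu.
Since nu is a discrete measure concentrated on the atoms of X, the integral over A reduces to the sum
  mu(A) = sum_{x in A} f(x) * nu({x}).
Computing each term:
  x2: f(x2) * nu(x2) = 0 * 4 = 0.
  x3: f(x3) * nu(x3) = 0 * 2 = 0.
Summing: mu(A) = 0 + 0 = 0.

0


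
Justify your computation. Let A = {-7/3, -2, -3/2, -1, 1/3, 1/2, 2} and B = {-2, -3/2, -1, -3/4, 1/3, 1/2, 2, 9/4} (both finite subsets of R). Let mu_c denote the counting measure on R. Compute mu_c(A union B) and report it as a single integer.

Counting measure on a finite set equals cardinality. By inclusion-exclusion, |A union B| = |A| + |B| - |A cap B|.
|A| = 7, |B| = 8, |A cap B| = 6.
So mu_c(A union B) = 7 + 8 - 6 = 9.

9


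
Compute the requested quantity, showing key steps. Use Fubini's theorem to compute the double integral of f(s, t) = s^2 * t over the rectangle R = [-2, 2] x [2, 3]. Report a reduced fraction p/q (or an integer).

f(s, t) is a tensor product of a function of s and a function of t, and both factors are bounded continuous (hence Lebesgue integrable) on the rectangle, so Fubini's theorem applies:
  integral_R f d(m x m) = (integral_a1^b1 s^2 ds) * (integral_a2^b2 t dt).
Inner integral in s: integral_{-2}^{2} s^2 ds = (2^3 - (-2)^3)/3
  = 16/3.
Inner integral in t: integral_{2}^{3} t dt = (3^2 - 2^2)/2
  = 5/2.
Product: (16/3) * (5/2) = 40/3.

40/3


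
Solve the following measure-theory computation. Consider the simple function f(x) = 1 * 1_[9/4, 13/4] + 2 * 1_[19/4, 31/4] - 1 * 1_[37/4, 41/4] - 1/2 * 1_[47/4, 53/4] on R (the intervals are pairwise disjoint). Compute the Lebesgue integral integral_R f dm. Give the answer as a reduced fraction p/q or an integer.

For a simple function f = sum_i c_i * 1_{A_i} with disjoint A_i,
  integral f dm = sum_i c_i * m(A_i).
Lengths of the A_i:
  m(A_1) = 13/4 - 9/4 = 1.
  m(A_2) = 31/4 - 19/4 = 3.
  m(A_3) = 41/4 - 37/4 = 1.
  m(A_4) = 53/4 - 47/4 = 3/2.
Contributions c_i * m(A_i):
  (1) * (1) = 1.
  (2) * (3) = 6.
  (-1) * (1) = -1.
  (-1/2) * (3/2) = -3/4.
Total: 1 + 6 - 1 - 3/4 = 21/4.

21/4


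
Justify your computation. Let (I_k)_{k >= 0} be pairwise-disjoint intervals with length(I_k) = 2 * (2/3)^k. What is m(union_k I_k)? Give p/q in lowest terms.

By countable additivity of the Lebesgue measure on pairwise disjoint measurable sets,
  m(union_{k >= 0} I_k) = sum_{k >= 0} m(I_k) = sum_{k >= 0} a * r^k,
  with a = 2 and r = 2/3.
Since 0 < r = 2/3 < 1, the geometric series converges:
  sum_{k >= 0} a * r^k = a / (1 - r).
  = 2 / (1 - 2/3)
  = 2 / (1/3)
  = 6.

6


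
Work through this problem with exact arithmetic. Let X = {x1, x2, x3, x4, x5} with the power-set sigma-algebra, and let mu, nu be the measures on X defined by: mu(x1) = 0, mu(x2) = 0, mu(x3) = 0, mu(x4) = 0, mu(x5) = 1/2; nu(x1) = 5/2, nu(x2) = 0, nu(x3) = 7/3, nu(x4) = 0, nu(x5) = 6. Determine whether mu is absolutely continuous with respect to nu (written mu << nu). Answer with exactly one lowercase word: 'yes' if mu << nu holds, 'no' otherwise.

mu << nu means: every nu-null measurable set is also mu-null; equivalently, for every atom x, if nu({x}) = 0 then mu({x}) = 0.
Checking each atom:
  x1: nu = 5/2 > 0 -> no constraint.
  x2: nu = 0, mu = 0 -> consistent with mu << nu.
  x3: nu = 7/3 > 0 -> no constraint.
  x4: nu = 0, mu = 0 -> consistent with mu << nu.
  x5: nu = 6 > 0 -> no constraint.
No atom violates the condition. Therefore mu << nu.

yes


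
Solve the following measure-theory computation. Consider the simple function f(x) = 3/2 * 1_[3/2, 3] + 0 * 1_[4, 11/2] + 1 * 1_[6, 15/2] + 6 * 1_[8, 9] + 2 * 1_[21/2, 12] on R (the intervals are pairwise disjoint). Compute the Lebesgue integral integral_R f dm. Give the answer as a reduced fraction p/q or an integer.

For a simple function f = sum_i c_i * 1_{A_i} with disjoint A_i,
  integral f dm = sum_i c_i * m(A_i).
Lengths of the A_i:
  m(A_1) = 3 - 3/2 = 3/2.
  m(A_2) = 11/2 - 4 = 3/2.
  m(A_3) = 15/2 - 6 = 3/2.
  m(A_4) = 9 - 8 = 1.
  m(A_5) = 12 - 21/2 = 3/2.
Contributions c_i * m(A_i):
  (3/2) * (3/2) = 9/4.
  (0) * (3/2) = 0.
  (1) * (3/2) = 3/2.
  (6) * (1) = 6.
  (2) * (3/2) = 3.
Total: 9/4 + 0 + 3/2 + 6 + 3 = 51/4.

51/4


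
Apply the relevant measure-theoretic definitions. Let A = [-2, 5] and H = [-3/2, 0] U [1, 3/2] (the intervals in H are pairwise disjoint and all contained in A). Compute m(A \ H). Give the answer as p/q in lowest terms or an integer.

The ambient interval has length m(A) = 5 - (-2) = 7.
Since the holes are disjoint and sit inside A, by finite additivity
  m(H) = sum_i (b_i - a_i), and m(A \ H) = m(A) - m(H).
Computing the hole measures:
  m(H_1) = 0 - (-3/2) = 3/2.
  m(H_2) = 3/2 - 1 = 1/2.
Summed: m(H) = 3/2 + 1/2 = 2.
So m(A \ H) = 7 - 2 = 5.

5


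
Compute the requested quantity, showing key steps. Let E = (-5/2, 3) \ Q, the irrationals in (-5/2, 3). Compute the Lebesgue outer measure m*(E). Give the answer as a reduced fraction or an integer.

The interval I = (-5/2, 3) has m(I) = 3 - (-5/2) = 11/2 (endpoints are measure-zero, so open/closed/half-open agree). Write I = (I cap Q) u (I \ Q). The rationals in I are countable, so m*(I cap Q) = 0 (cover each rational by intervals whose total length is arbitrarily small). By countable subadditivity m*(I) <= m*(I cap Q) + m*(I \ Q), hence m*(I \ Q) >= m(I) = 11/2. The reverse inequality m*(I \ Q) <= m*(I) = 11/2 is trivial since (I \ Q) is a subset of I. Therefore m*(I \ Q) = 11/2.

11/2


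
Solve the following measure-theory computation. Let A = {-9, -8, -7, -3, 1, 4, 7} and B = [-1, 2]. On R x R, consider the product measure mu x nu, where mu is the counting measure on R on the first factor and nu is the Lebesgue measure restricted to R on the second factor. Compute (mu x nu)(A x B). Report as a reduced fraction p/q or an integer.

For a measurable rectangle A x B, the product measure satisfies
  (mu x nu)(A x B) = mu(A) * nu(B).
  mu(A) = 7.
  nu(B) = 3.
  (mu x nu)(A x B) = 7 * 3 = 21.

21


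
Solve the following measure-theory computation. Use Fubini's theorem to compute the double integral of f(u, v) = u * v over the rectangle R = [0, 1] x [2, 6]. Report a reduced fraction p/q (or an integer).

f(u, v) is a tensor product of a function of u and a function of v, and both factors are bounded continuous (hence Lebesgue integrable) on the rectangle, so Fubini's theorem applies:
  integral_R f d(m x m) = (integral_a1^b1 u du) * (integral_a2^b2 v dv).
Inner integral in u: integral_{0}^{1} u du = (1^2 - 0^2)/2
  = 1/2.
Inner integral in v: integral_{2}^{6} v dv = (6^2 - 2^2)/2
  = 16.
Product: (1/2) * (16) = 8.

8


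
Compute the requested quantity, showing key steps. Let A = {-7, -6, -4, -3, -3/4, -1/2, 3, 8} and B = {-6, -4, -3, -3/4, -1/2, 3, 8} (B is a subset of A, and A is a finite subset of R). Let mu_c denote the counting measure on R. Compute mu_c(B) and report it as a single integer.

Counting measure assigns mu_c(E) = |E| (number of elements) when E is finite.
B has 7 element(s), so mu_c(B) = 7.

7


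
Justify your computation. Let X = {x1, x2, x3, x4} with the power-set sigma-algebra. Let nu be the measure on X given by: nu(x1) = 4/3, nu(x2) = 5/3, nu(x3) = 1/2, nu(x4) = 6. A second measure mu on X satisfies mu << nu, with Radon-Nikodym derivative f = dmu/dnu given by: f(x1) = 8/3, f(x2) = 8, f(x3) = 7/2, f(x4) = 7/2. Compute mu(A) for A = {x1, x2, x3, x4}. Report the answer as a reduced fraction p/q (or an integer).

By the defining property of the Radon-Nikodym derivative, for every measurable set A,
  mu(A) = integral_A f dnu.
Since nu is a discrete measure concentrated on the atoms of X, the integral over A reduces to the sum
  mu(A) = sum_{x in A} f(x) * nu({x}).
Computing each term:
  x1: f(x1) * nu(x1) = 8/3 * 4/3 = 32/9.
  x2: f(x2) * nu(x2) = 8 * 5/3 = 40/3.
  x3: f(x3) * nu(x3) = 7/2 * 1/2 = 7/4.
  x4: f(x4) * nu(x4) = 7/2 * 6 = 21.
Summing: mu(A) = 32/9 + 40/3 + 7/4 + 21 = 1427/36.

1427/36


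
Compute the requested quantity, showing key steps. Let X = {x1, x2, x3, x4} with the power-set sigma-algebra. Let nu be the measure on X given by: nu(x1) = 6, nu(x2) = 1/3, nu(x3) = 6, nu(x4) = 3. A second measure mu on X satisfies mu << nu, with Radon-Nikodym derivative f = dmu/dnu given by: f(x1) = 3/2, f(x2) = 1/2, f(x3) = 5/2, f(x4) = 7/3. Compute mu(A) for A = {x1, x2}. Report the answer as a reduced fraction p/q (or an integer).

By the defining property of the Radon-Nikodym derivative, for every measurable set A,
  mu(A) = integral_A f dnu.
Since nu is a discrete measure concentrated on the atoms of X, the integral over A reduces to the sum
  mu(A) = sum_{x in A} f(x) * nu({x}).
Computing each term:
  x1: f(x1) * nu(x1) = 3/2 * 6 = 9.
  x2: f(x2) * nu(x2) = 1/2 * 1/3 = 1/6.
Summing: mu(A) = 9 + 1/6 = 55/6.

55/6


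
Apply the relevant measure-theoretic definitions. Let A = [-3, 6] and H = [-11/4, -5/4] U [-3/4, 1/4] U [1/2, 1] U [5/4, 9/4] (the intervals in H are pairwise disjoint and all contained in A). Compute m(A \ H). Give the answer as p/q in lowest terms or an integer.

The ambient interval has length m(A) = 6 - (-3) = 9.
Since the holes are disjoint and sit inside A, by finite additivity
  m(H) = sum_i (b_i - a_i), and m(A \ H) = m(A) - m(H).
Computing the hole measures:
  m(H_1) = -5/4 - (-11/4) = 3/2.
  m(H_2) = 1/4 - (-3/4) = 1.
  m(H_3) = 1 - 1/2 = 1/2.
  m(H_4) = 9/4 - 5/4 = 1.
Summed: m(H) = 3/2 + 1 + 1/2 + 1 = 4.
So m(A \ H) = 9 - 4 = 5.

5


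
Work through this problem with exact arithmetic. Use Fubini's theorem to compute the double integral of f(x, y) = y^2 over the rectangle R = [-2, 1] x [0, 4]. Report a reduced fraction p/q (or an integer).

f(x, y) is a tensor product of a function of x and a function of y, and both factors are bounded continuous (hence Lebesgue integrable) on the rectangle, so Fubini's theorem applies:
  integral_R f d(m x m) = (integral_a1^b1 1 dx) * (integral_a2^b2 y^2 dy).
Inner integral in x: integral_{-2}^{1} 1 dx = (1^1 - (-2)^1)/1
  = 3.
Inner integral in y: integral_{0}^{4} y^2 dy = (4^3 - 0^3)/3
  = 64/3.
Product: (3) * (64/3) = 64.

64


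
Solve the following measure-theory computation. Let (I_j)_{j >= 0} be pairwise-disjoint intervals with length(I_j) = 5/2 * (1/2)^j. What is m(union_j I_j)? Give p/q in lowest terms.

By countable additivity of the Lebesgue measure on pairwise disjoint measurable sets,
  m(union_{j >= 0} I_j) = sum_{j >= 0} m(I_j) = sum_{j >= 0} a * r^j,
  with a = 5/2 and r = 1/2.
Since 0 < r = 1/2 < 1, the geometric series converges:
  sum_{j >= 0} a * r^j = a / (1 - r).
  = 5/2 / (1 - 1/2)
  = 5/2 / (1/2)
  = 5.

5


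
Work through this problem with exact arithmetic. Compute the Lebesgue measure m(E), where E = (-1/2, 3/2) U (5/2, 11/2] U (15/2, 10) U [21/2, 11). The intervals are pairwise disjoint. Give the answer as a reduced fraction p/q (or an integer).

For pairwise disjoint intervals, m(union_i I_i) = sum_i m(I_i),
and m is invariant under swapping open/closed endpoints (single points have measure 0).
So m(E) = sum_i (b_i - a_i).
  I_1 has length 3/2 - (-1/2) = 2.
  I_2 has length 11/2 - 5/2 = 3.
  I_3 has length 10 - 15/2 = 5/2.
  I_4 has length 11 - 21/2 = 1/2.
Summing:
  m(E) = 2 + 3 + 5/2 + 1/2 = 8.

8


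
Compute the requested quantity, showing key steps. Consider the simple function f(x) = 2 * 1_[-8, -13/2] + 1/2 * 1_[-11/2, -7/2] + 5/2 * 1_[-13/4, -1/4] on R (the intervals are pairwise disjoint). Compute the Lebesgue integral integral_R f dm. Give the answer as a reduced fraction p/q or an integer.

For a simple function f = sum_i c_i * 1_{A_i} with disjoint A_i,
  integral f dm = sum_i c_i * m(A_i).
Lengths of the A_i:
  m(A_1) = -13/2 - (-8) = 3/2.
  m(A_2) = -7/2 - (-11/2) = 2.
  m(A_3) = -1/4 - (-13/4) = 3.
Contributions c_i * m(A_i):
  (2) * (3/2) = 3.
  (1/2) * (2) = 1.
  (5/2) * (3) = 15/2.
Total: 3 + 1 + 15/2 = 23/2.

23/2


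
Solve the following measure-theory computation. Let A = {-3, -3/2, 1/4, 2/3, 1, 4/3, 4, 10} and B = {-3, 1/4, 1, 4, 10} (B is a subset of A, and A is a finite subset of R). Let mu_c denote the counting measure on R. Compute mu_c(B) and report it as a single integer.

Counting measure assigns mu_c(E) = |E| (number of elements) when E is finite.
B has 5 element(s), so mu_c(B) = 5.

5


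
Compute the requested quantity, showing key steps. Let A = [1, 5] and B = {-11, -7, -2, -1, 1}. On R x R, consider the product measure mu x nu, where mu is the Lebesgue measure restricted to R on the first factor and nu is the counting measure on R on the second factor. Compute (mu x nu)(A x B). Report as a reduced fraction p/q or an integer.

For a measurable rectangle A x B, the product measure satisfies
  (mu x nu)(A x B) = mu(A) * nu(B).
  mu(A) = 4.
  nu(B) = 5.
  (mu x nu)(A x B) = 4 * 5 = 20.

20


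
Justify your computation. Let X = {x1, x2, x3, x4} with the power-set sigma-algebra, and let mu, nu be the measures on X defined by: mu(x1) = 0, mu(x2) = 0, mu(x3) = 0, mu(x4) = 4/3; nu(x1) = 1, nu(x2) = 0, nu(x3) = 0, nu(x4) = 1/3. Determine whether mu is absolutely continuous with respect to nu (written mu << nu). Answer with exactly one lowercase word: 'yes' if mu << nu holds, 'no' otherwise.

mu << nu means: every nu-null measurable set is also mu-null; equivalently, for every atom x, if nu({x}) = 0 then mu({x}) = 0.
Checking each atom:
  x1: nu = 1 > 0 -> no constraint.
  x2: nu = 0, mu = 0 -> consistent with mu << nu.
  x3: nu = 0, mu = 0 -> consistent with mu << nu.
  x4: nu = 1/3 > 0 -> no constraint.
No atom violates the condition. Therefore mu << nu.

yes


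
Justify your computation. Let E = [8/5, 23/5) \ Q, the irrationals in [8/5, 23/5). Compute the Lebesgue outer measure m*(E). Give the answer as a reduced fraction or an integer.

The interval I = [8/5, 23/5) has m(I) = 23/5 - 8/5 = 3 (endpoints are measure-zero, so open/closed/half-open agree). Write I = (I cap Q) u (I \ Q). The rationals in I are countable, so m*(I cap Q) = 0 (cover each rational by intervals whose total length is arbitrarily small). By countable subadditivity m*(I) <= m*(I cap Q) + m*(I \ Q), hence m*(I \ Q) >= m(I) = 3. The reverse inequality m*(I \ Q) <= m*(I) = 3 is trivial since (I \ Q) is a subset of I. Therefore m*(I \ Q) = 3.

3


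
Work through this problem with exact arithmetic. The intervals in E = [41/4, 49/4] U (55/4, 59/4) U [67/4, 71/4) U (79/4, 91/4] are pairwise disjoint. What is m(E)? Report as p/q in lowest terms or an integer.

For pairwise disjoint intervals, m(union_i I_i) = sum_i m(I_i),
and m is invariant under swapping open/closed endpoints (single points have measure 0).
So m(E) = sum_i (b_i - a_i).
  I_1 has length 49/4 - 41/4 = 2.
  I_2 has length 59/4 - 55/4 = 1.
  I_3 has length 71/4 - 67/4 = 1.
  I_4 has length 91/4 - 79/4 = 3.
Summing:
  m(E) = 2 + 1 + 1 + 3 = 7.

7


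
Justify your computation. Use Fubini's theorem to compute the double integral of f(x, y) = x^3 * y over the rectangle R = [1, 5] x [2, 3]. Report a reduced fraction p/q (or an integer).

f(x, y) is a tensor product of a function of x and a function of y, and both factors are bounded continuous (hence Lebesgue integrable) on the rectangle, so Fubini's theorem applies:
  integral_R f d(m x m) = (integral_a1^b1 x^3 dx) * (integral_a2^b2 y dy).
Inner integral in x: integral_{1}^{5} x^3 dx = (5^4 - 1^4)/4
  = 156.
Inner integral in y: integral_{2}^{3} y dy = (3^2 - 2^2)/2
  = 5/2.
Product: (156) * (5/2) = 390.

390


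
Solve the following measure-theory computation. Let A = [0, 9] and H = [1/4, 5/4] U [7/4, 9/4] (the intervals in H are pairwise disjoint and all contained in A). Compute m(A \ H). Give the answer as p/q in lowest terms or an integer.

The ambient interval has length m(A) = 9 - 0 = 9.
Since the holes are disjoint and sit inside A, by finite additivity
  m(H) = sum_i (b_i - a_i), and m(A \ H) = m(A) - m(H).
Computing the hole measures:
  m(H_1) = 5/4 - 1/4 = 1.
  m(H_2) = 9/4 - 7/4 = 1/2.
Summed: m(H) = 1 + 1/2 = 3/2.
So m(A \ H) = 9 - 3/2 = 15/2.

15/2


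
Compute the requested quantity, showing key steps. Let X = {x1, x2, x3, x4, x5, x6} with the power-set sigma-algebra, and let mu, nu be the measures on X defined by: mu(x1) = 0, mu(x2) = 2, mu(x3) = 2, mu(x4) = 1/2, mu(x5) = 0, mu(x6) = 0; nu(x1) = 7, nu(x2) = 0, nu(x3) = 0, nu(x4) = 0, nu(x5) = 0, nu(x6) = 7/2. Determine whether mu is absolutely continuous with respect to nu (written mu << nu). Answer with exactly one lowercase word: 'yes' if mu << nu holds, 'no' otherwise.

mu << nu means: every nu-null measurable set is also mu-null; equivalently, for every atom x, if nu({x}) = 0 then mu({x}) = 0.
Checking each atom:
  x1: nu = 7 > 0 -> no constraint.
  x2: nu = 0, mu = 2 > 0 -> violates mu << nu.
  x3: nu = 0, mu = 2 > 0 -> violates mu << nu.
  x4: nu = 0, mu = 1/2 > 0 -> violates mu << nu.
  x5: nu = 0, mu = 0 -> consistent with mu << nu.
  x6: nu = 7/2 > 0 -> no constraint.
The atom(s) x2, x3, x4 violate the condition (nu = 0 but mu > 0). Therefore mu is NOT absolutely continuous w.r.t. nu.

no


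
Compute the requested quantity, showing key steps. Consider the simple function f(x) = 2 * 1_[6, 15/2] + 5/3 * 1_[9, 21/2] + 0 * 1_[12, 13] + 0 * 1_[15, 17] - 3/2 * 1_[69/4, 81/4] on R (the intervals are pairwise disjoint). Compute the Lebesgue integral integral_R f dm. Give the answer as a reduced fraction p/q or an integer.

For a simple function f = sum_i c_i * 1_{A_i} with disjoint A_i,
  integral f dm = sum_i c_i * m(A_i).
Lengths of the A_i:
  m(A_1) = 15/2 - 6 = 3/2.
  m(A_2) = 21/2 - 9 = 3/2.
  m(A_3) = 13 - 12 = 1.
  m(A_4) = 17 - 15 = 2.
  m(A_5) = 81/4 - 69/4 = 3.
Contributions c_i * m(A_i):
  (2) * (3/2) = 3.
  (5/3) * (3/2) = 5/2.
  (0) * (1) = 0.
  (0) * (2) = 0.
  (-3/2) * (3) = -9/2.
Total: 3 + 5/2 + 0 + 0 - 9/2 = 1.

1


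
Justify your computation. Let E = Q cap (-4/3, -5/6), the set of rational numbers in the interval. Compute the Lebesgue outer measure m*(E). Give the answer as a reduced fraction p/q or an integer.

The set Q cap (-4/3, -5/6) is countable (a subset of the countable set Q). Lebesgue outer measure of any countable set is 0: each singleton {q} has m*({q}) = 0, and by countable subadditivity m*(union_k {q_k}) <= sum_k m*({q_k}) = sum_k 0 = 0. The reverse inequality m*(E) >= 0 is automatic. So m*(Q cap (-4/3, -5/6)) = 0.

0


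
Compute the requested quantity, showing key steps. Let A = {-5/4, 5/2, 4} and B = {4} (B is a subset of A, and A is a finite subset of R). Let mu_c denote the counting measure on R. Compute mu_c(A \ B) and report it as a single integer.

Counting measure assigns mu_c(E) = |E| (number of elements) when E is finite. For B subset A, A \ B is the set of elements of A not in B, so |A \ B| = |A| - |B|.
|A| = 3, |B| = 1, so mu_c(A \ B) = 3 - 1 = 2.

2


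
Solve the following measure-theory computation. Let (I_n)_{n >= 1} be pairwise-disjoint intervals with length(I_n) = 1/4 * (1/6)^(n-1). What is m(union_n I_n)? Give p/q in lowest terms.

By countable additivity of the Lebesgue measure on pairwise disjoint measurable sets,
  m(union_{n >= 1} I_n) = sum_{n >= 1} m(I_n) = sum_{n >= 1} a * r^(n-1),
  with a = 1/4 and r = 1/6.
Since 0 < r = 1/6 < 1, the geometric series converges:
  sum_{n >= 1} a * r^(n-1) = a / (1 - r).
  = 1/4 / (1 - 1/6)
  = 1/4 / (5/6)
  = 3/10.

3/10


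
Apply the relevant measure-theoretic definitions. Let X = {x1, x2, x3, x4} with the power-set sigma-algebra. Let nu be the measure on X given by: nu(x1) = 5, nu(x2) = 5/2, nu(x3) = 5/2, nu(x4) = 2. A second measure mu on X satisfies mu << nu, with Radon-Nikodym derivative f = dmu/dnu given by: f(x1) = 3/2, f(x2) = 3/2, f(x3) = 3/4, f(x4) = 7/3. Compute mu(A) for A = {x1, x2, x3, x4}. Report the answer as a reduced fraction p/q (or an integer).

By the defining property of the Radon-Nikodym derivative, for every measurable set A,
  mu(A) = integral_A f dnu.
Since nu is a discrete measure concentrated on the atoms of X, the integral over A reduces to the sum
  mu(A) = sum_{x in A} f(x) * nu({x}).
Computing each term:
  x1: f(x1) * nu(x1) = 3/2 * 5 = 15/2.
  x2: f(x2) * nu(x2) = 3/2 * 5/2 = 15/4.
  x3: f(x3) * nu(x3) = 3/4 * 5/2 = 15/8.
  x4: f(x4) * nu(x4) = 7/3 * 2 = 14/3.
Summing: mu(A) = 15/2 + 15/4 + 15/8 + 14/3 = 427/24.

427/24


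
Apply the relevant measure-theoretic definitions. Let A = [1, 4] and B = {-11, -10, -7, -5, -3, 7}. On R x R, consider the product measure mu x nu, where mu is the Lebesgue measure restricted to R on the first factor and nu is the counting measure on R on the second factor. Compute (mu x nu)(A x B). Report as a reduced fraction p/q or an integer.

For a measurable rectangle A x B, the product measure satisfies
  (mu x nu)(A x B) = mu(A) * nu(B).
  mu(A) = 3.
  nu(B) = 6.
  (mu x nu)(A x B) = 3 * 6 = 18.

18


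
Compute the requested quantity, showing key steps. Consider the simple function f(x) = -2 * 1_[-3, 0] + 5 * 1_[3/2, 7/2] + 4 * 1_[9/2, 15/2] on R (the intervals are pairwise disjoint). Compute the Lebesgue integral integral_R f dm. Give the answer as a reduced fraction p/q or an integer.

For a simple function f = sum_i c_i * 1_{A_i} with disjoint A_i,
  integral f dm = sum_i c_i * m(A_i).
Lengths of the A_i:
  m(A_1) = 0 - (-3) = 3.
  m(A_2) = 7/2 - 3/2 = 2.
  m(A_3) = 15/2 - 9/2 = 3.
Contributions c_i * m(A_i):
  (-2) * (3) = -6.
  (5) * (2) = 10.
  (4) * (3) = 12.
Total: -6 + 10 + 12 = 16.

16


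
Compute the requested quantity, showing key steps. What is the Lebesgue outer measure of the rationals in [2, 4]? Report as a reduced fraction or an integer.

The set Q cap [2, 4] is countable (a subset of the countable set Q). Lebesgue outer measure of any countable set is 0: each singleton {q} has m*({q}) = 0, and by countable subadditivity m*(union_k {q_k}) <= sum_k m*({q_k}) = sum_k 0 = 0. The reverse inequality m*(E) >= 0 is automatic. So m*(Q cap [2, 4]) = 0.

0


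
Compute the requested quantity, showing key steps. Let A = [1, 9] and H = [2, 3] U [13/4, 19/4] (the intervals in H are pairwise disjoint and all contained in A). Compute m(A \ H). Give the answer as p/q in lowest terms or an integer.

The ambient interval has length m(A) = 9 - 1 = 8.
Since the holes are disjoint and sit inside A, by finite additivity
  m(H) = sum_i (b_i - a_i), and m(A \ H) = m(A) - m(H).
Computing the hole measures:
  m(H_1) = 3 - 2 = 1.
  m(H_2) = 19/4 - 13/4 = 3/2.
Summed: m(H) = 1 + 3/2 = 5/2.
So m(A \ H) = 8 - 5/2 = 11/2.

11/2


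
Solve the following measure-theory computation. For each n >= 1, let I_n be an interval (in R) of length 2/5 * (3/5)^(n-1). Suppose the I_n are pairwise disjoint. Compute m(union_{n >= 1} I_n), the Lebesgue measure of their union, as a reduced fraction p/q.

By countable additivity of the Lebesgue measure on pairwise disjoint measurable sets,
  m(union_{n >= 1} I_n) = sum_{n >= 1} m(I_n) = sum_{n >= 1} a * r^(n-1),
  with a = 2/5 and r = 3/5.
Since 0 < r = 3/5 < 1, the geometric series converges:
  sum_{n >= 1} a * r^(n-1) = a / (1 - r).
  = 2/5 / (1 - 3/5)
  = 2/5 / (2/5)
  = 1.

1


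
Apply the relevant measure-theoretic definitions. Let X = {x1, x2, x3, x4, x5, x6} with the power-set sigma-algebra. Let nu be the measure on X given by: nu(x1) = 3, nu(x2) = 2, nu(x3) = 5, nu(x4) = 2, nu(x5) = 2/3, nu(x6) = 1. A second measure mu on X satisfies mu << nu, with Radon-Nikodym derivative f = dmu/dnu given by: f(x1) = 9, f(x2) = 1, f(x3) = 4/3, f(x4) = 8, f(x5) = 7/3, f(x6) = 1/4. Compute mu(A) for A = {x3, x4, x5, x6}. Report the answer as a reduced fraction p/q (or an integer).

By the defining property of the Radon-Nikodym derivative, for every measurable set A,
  mu(A) = integral_A f dnu.
Since nu is a discrete measure concentrated on the atoms of X, the integral over A reduces to the sum
  mu(A) = sum_{x in A} f(x) * nu({x}).
Computing each term:
  x3: f(x3) * nu(x3) = 4/3 * 5 = 20/3.
  x4: f(x4) * nu(x4) = 8 * 2 = 16.
  x5: f(x5) * nu(x5) = 7/3 * 2/3 = 14/9.
  x6: f(x6) * nu(x6) = 1/4 * 1 = 1/4.
Summing: mu(A) = 20/3 + 16 + 14/9 + 1/4 = 881/36.

881/36


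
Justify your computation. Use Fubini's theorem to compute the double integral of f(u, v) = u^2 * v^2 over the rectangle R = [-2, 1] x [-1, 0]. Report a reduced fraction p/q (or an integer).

f(u, v) is a tensor product of a function of u and a function of v, and both factors are bounded continuous (hence Lebesgue integrable) on the rectangle, so Fubini's theorem applies:
  integral_R f d(m x m) = (integral_a1^b1 u^2 du) * (integral_a2^b2 v^2 dv).
Inner integral in u: integral_{-2}^{1} u^2 du = (1^3 - (-2)^3)/3
  = 3.
Inner integral in v: integral_{-1}^{0} v^2 dv = (0^3 - (-1)^3)/3
  = 1/3.
Product: (3) * (1/3) = 1.

1


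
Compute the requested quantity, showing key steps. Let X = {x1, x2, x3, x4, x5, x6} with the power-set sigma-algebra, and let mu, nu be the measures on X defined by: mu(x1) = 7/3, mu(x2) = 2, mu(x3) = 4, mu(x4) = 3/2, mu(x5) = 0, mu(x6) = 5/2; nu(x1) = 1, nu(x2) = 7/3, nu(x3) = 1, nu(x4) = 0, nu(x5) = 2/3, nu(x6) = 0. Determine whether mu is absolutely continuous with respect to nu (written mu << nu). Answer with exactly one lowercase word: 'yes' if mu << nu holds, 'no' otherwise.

mu << nu means: every nu-null measurable set is also mu-null; equivalently, for every atom x, if nu({x}) = 0 then mu({x}) = 0.
Checking each atom:
  x1: nu = 1 > 0 -> no constraint.
  x2: nu = 7/3 > 0 -> no constraint.
  x3: nu = 1 > 0 -> no constraint.
  x4: nu = 0, mu = 3/2 > 0 -> violates mu << nu.
  x5: nu = 2/3 > 0 -> no constraint.
  x6: nu = 0, mu = 5/2 > 0 -> violates mu << nu.
The atom(s) x4, x6 violate the condition (nu = 0 but mu > 0). Therefore mu is NOT absolutely continuous w.r.t. nu.

no


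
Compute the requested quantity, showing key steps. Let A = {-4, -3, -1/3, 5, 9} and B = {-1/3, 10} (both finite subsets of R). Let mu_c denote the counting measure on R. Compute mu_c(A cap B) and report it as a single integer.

Counting measure on a finite set equals cardinality. mu_c(A cap B) = |A cap B| (elements appearing in both).
Enumerating the elements of A that also lie in B gives 1 element(s).
So mu_c(A cap B) = 1.

1


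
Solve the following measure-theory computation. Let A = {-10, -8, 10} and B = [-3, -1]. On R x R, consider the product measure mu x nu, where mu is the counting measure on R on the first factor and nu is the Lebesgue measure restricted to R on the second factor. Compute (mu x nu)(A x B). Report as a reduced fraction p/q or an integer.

For a measurable rectangle A x B, the product measure satisfies
  (mu x nu)(A x B) = mu(A) * nu(B).
  mu(A) = 3.
  nu(B) = 2.
  (mu x nu)(A x B) = 3 * 2 = 6.

6


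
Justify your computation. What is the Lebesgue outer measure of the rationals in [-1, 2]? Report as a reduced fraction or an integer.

E = Q cap [-1, 2] is a subset of Q, which is countable. Enumerate Q = {q_1, q_2, ...}; for any eps > 0, cover q_k by the open interval (q_k - eps/2^(k+1), q_k + eps/2^(k+1)), of length eps/2^k. The total cover length is sum_{k>=1} eps/2^k = eps. Hence m*(E) <= m*(Q) <= eps for every eps > 0, and since outer measure is non-negative, m*(E) = 0.

0


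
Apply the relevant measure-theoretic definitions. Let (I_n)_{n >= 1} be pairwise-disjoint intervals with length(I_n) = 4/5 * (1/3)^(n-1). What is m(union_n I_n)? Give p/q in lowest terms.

By countable additivity of the Lebesgue measure on pairwise disjoint measurable sets,
  m(union_{n >= 1} I_n) = sum_{n >= 1} m(I_n) = sum_{n >= 1} a * r^(n-1),
  with a = 4/5 and r = 1/3.
Since 0 < r = 1/3 < 1, the geometric series converges:
  sum_{n >= 1} a * r^(n-1) = a / (1 - r).
  = 4/5 / (1 - 1/3)
  = 4/5 / (2/3)
  = 6/5.

6/5


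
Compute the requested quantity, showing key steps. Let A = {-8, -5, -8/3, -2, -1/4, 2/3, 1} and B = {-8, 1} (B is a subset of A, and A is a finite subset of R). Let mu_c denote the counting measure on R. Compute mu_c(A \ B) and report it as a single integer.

Counting measure assigns mu_c(E) = |E| (number of elements) when E is finite. For B subset A, A \ B is the set of elements of A not in B, so |A \ B| = |A| - |B|.
|A| = 7, |B| = 2, so mu_c(A \ B) = 7 - 2 = 5.

5


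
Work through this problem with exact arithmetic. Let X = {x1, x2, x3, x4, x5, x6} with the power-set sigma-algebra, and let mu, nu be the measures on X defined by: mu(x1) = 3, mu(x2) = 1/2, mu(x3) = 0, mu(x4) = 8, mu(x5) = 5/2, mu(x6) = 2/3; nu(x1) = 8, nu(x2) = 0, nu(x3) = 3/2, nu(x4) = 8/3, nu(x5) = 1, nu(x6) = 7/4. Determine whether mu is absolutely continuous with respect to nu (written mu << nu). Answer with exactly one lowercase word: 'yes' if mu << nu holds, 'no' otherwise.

mu << nu means: every nu-null measurable set is also mu-null; equivalently, for every atom x, if nu({x}) = 0 then mu({x}) = 0.
Checking each atom:
  x1: nu = 8 > 0 -> no constraint.
  x2: nu = 0, mu = 1/2 > 0 -> violates mu << nu.
  x3: nu = 3/2 > 0 -> no constraint.
  x4: nu = 8/3 > 0 -> no constraint.
  x5: nu = 1 > 0 -> no constraint.
  x6: nu = 7/4 > 0 -> no constraint.
The atom(s) x2 violate the condition (nu = 0 but mu > 0). Therefore mu is NOT absolutely continuous w.r.t. nu.

no


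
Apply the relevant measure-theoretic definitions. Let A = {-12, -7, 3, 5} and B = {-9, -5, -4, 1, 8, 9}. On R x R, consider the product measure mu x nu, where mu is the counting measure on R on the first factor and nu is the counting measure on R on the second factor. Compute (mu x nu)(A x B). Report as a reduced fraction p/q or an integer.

For a measurable rectangle A x B, the product measure satisfies
  (mu x nu)(A x B) = mu(A) * nu(B).
  mu(A) = 4.
  nu(B) = 6.
  (mu x nu)(A x B) = 4 * 6 = 24.

24


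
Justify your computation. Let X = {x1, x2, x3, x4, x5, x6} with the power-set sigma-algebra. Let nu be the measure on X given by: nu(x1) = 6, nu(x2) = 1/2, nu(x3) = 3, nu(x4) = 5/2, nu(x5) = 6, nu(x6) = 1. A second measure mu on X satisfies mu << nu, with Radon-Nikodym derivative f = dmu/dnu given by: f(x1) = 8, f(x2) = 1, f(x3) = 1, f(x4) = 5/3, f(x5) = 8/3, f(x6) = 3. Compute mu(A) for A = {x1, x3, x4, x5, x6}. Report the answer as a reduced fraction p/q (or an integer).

By the defining property of the Radon-Nikodym derivative, for every measurable set A,
  mu(A) = integral_A f dnu.
Since nu is a discrete measure concentrated on the atoms of X, the integral over A reduces to the sum
  mu(A) = sum_{x in A} f(x) * nu({x}).
Computing each term:
  x1: f(x1) * nu(x1) = 8 * 6 = 48.
  x3: f(x3) * nu(x3) = 1 * 3 = 3.
  x4: f(x4) * nu(x4) = 5/3 * 5/2 = 25/6.
  x5: f(x5) * nu(x5) = 8/3 * 6 = 16.
  x6: f(x6) * nu(x6) = 3 * 1 = 3.
Summing: mu(A) = 48 + 3 + 25/6 + 16 + 3 = 445/6.

445/6


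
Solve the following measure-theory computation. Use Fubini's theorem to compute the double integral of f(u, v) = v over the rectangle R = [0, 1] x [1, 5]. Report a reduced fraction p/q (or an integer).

f(u, v) is a tensor product of a function of u and a function of v, and both factors are bounded continuous (hence Lebesgue integrable) on the rectangle, so Fubini's theorem applies:
  integral_R f d(m x m) = (integral_a1^b1 1 du) * (integral_a2^b2 v dv).
Inner integral in u: integral_{0}^{1} 1 du = (1^1 - 0^1)/1
  = 1.
Inner integral in v: integral_{1}^{5} v dv = (5^2 - 1^2)/2
  = 12.
Product: (1) * (12) = 12.

12


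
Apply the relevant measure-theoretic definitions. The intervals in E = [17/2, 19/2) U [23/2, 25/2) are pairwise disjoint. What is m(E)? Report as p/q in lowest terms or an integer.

For pairwise disjoint intervals, m(union_i I_i) = sum_i m(I_i),
and m is invariant under swapping open/closed endpoints (single points have measure 0).
So m(E) = sum_i (b_i - a_i).
  I_1 has length 19/2 - 17/2 = 1.
  I_2 has length 25/2 - 23/2 = 1.
Summing:
  m(E) = 1 + 1 = 2.

2
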